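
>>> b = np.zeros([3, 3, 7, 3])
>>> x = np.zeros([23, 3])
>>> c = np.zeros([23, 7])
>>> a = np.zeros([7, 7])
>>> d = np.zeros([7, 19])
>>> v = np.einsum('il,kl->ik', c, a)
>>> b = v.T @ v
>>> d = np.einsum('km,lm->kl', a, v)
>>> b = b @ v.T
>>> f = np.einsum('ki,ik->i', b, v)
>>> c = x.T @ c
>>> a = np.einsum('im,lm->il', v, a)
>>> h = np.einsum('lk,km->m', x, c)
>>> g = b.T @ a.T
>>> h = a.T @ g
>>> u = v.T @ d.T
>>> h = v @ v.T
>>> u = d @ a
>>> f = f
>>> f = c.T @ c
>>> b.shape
(7, 23)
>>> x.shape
(23, 3)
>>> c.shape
(3, 7)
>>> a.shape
(23, 7)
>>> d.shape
(7, 23)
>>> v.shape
(23, 7)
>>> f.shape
(7, 7)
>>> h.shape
(23, 23)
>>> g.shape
(23, 23)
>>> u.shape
(7, 7)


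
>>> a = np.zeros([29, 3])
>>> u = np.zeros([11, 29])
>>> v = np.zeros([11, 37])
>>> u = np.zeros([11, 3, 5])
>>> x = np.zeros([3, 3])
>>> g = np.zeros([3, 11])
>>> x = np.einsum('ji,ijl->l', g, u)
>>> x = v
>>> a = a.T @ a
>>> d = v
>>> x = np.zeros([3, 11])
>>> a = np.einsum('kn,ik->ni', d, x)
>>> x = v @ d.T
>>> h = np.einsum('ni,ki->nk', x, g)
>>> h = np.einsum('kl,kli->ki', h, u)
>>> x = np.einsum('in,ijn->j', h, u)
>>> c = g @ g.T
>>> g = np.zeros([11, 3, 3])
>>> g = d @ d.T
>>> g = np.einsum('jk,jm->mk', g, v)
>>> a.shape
(37, 3)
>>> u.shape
(11, 3, 5)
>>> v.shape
(11, 37)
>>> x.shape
(3,)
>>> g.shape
(37, 11)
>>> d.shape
(11, 37)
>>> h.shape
(11, 5)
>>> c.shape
(3, 3)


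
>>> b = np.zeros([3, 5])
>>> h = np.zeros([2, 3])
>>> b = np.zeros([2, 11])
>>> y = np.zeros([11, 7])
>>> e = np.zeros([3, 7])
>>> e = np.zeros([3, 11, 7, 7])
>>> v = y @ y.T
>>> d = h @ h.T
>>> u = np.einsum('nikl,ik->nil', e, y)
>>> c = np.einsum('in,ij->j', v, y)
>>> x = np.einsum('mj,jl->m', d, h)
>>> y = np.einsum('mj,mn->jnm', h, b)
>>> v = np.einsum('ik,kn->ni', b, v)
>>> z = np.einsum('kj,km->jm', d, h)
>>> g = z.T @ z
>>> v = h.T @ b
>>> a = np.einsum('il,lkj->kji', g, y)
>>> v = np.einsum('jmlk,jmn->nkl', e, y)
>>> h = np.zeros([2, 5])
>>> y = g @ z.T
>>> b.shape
(2, 11)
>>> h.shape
(2, 5)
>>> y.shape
(3, 2)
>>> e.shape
(3, 11, 7, 7)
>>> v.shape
(2, 7, 7)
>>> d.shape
(2, 2)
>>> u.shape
(3, 11, 7)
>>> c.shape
(7,)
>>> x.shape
(2,)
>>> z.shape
(2, 3)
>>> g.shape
(3, 3)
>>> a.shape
(11, 2, 3)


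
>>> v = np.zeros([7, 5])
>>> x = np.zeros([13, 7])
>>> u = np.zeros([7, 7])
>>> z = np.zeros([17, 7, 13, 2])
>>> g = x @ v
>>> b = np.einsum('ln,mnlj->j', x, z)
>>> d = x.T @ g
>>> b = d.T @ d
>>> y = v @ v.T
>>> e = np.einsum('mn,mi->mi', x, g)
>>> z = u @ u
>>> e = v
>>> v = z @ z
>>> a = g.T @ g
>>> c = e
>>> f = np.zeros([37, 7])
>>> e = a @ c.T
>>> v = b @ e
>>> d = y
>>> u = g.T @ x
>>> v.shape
(5, 7)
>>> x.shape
(13, 7)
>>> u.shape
(5, 7)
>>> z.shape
(7, 7)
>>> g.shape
(13, 5)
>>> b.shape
(5, 5)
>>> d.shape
(7, 7)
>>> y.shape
(7, 7)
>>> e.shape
(5, 7)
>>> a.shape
(5, 5)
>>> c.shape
(7, 5)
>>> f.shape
(37, 7)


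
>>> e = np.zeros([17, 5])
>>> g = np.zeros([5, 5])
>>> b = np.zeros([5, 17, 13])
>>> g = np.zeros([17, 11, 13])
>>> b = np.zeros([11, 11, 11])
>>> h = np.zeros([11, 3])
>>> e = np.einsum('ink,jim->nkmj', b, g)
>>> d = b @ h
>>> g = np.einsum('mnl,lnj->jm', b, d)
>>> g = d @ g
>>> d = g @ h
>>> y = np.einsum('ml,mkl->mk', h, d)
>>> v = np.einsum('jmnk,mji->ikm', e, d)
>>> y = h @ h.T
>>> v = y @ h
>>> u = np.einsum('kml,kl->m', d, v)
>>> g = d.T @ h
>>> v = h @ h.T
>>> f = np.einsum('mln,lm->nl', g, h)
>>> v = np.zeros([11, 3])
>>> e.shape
(11, 11, 13, 17)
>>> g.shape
(3, 11, 3)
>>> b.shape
(11, 11, 11)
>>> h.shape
(11, 3)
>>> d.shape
(11, 11, 3)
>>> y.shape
(11, 11)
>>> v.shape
(11, 3)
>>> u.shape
(11,)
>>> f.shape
(3, 11)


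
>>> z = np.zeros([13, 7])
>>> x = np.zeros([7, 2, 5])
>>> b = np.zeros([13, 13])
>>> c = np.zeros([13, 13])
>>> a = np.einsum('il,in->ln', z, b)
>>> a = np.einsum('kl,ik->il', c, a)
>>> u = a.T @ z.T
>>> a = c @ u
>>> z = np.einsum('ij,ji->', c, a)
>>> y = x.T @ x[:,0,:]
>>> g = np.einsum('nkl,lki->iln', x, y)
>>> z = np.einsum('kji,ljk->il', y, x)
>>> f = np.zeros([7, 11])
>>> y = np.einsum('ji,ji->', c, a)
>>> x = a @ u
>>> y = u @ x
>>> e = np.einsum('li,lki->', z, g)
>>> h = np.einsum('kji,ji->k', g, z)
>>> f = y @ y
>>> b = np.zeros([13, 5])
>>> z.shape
(5, 7)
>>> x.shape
(13, 13)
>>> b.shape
(13, 5)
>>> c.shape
(13, 13)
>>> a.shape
(13, 13)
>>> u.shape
(13, 13)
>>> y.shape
(13, 13)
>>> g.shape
(5, 5, 7)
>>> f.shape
(13, 13)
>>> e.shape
()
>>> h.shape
(5,)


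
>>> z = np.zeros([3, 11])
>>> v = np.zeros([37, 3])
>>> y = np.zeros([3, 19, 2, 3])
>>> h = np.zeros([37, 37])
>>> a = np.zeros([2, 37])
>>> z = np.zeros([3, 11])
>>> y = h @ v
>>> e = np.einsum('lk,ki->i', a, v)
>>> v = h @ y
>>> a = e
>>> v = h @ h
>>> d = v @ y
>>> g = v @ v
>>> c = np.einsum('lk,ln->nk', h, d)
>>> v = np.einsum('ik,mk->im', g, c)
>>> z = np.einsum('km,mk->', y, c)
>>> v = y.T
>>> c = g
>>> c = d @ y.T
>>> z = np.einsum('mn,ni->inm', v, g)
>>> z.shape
(37, 37, 3)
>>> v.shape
(3, 37)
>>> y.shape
(37, 3)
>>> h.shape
(37, 37)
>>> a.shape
(3,)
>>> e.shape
(3,)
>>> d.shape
(37, 3)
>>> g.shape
(37, 37)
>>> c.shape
(37, 37)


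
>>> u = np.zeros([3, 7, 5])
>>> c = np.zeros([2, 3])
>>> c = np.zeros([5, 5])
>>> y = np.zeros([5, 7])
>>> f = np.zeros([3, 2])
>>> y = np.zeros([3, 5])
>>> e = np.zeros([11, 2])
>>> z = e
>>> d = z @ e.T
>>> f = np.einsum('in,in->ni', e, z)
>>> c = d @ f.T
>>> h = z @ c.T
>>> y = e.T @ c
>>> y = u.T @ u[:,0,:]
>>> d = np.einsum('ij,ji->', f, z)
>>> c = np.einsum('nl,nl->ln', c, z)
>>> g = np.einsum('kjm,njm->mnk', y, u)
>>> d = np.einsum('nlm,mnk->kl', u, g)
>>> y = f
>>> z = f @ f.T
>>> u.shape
(3, 7, 5)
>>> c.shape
(2, 11)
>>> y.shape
(2, 11)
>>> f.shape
(2, 11)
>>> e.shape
(11, 2)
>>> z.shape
(2, 2)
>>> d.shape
(5, 7)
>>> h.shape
(11, 11)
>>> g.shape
(5, 3, 5)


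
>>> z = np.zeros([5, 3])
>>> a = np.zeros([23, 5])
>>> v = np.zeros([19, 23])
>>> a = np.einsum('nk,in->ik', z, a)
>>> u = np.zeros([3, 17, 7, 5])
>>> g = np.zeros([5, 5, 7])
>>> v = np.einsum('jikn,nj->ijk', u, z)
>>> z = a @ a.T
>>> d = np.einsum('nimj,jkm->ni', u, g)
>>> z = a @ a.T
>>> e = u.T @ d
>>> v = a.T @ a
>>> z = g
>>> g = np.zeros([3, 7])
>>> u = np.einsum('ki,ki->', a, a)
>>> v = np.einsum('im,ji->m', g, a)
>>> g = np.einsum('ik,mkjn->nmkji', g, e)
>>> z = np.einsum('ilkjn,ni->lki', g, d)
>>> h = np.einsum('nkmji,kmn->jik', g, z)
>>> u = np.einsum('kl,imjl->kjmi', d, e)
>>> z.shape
(5, 7, 17)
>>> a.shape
(23, 3)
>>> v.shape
(7,)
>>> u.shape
(3, 17, 7, 5)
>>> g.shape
(17, 5, 7, 17, 3)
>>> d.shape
(3, 17)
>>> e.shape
(5, 7, 17, 17)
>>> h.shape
(17, 3, 5)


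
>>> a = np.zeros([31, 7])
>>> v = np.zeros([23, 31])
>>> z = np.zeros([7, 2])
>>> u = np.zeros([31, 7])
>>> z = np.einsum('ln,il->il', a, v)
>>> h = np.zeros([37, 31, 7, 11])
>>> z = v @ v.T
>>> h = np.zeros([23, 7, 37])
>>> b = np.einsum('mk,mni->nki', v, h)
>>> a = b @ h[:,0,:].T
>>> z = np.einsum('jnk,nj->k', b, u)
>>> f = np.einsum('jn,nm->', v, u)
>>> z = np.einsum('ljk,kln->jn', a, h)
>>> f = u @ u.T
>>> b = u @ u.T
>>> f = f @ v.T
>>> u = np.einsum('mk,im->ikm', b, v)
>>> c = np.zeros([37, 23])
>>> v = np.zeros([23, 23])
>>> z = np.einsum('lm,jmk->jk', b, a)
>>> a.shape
(7, 31, 23)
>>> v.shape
(23, 23)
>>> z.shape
(7, 23)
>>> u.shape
(23, 31, 31)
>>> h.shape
(23, 7, 37)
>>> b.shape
(31, 31)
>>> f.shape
(31, 23)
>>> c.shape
(37, 23)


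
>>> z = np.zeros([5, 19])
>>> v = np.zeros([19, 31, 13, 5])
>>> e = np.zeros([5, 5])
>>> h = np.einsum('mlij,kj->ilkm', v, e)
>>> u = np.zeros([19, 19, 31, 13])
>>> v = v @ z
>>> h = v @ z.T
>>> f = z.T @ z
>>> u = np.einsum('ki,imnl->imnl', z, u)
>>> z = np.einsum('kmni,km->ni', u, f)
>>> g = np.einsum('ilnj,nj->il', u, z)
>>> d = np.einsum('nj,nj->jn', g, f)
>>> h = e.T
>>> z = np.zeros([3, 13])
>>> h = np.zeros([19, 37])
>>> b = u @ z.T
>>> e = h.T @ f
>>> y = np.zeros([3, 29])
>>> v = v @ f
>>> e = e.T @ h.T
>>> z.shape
(3, 13)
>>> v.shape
(19, 31, 13, 19)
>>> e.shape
(19, 19)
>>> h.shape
(19, 37)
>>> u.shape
(19, 19, 31, 13)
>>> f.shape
(19, 19)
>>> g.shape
(19, 19)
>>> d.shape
(19, 19)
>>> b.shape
(19, 19, 31, 3)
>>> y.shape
(3, 29)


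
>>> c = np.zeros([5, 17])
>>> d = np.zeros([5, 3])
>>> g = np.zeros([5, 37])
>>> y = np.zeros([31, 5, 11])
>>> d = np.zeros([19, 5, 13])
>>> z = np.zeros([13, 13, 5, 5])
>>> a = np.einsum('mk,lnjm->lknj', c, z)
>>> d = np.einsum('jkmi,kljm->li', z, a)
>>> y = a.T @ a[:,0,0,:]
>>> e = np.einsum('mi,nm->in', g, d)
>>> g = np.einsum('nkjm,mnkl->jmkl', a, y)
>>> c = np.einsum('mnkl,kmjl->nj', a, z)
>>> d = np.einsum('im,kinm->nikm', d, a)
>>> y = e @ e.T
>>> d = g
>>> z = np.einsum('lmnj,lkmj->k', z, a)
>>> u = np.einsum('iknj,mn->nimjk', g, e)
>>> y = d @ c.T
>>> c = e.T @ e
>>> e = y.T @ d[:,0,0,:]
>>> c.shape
(17, 17)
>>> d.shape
(13, 5, 17, 5)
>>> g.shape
(13, 5, 17, 5)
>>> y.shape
(13, 5, 17, 17)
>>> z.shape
(17,)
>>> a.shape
(13, 17, 13, 5)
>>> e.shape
(17, 17, 5, 5)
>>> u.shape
(17, 13, 37, 5, 5)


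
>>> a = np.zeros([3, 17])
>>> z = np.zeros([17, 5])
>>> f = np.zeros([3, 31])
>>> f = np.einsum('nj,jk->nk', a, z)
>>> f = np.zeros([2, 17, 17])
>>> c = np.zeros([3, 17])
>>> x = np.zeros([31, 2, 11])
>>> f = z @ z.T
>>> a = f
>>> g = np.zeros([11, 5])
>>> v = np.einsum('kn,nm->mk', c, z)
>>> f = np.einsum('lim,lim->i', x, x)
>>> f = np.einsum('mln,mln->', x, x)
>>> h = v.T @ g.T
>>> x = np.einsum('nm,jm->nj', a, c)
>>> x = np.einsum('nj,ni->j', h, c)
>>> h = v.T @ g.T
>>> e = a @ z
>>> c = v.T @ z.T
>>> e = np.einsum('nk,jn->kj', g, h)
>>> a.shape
(17, 17)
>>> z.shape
(17, 5)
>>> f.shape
()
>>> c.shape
(3, 17)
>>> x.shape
(11,)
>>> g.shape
(11, 5)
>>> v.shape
(5, 3)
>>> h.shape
(3, 11)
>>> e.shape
(5, 3)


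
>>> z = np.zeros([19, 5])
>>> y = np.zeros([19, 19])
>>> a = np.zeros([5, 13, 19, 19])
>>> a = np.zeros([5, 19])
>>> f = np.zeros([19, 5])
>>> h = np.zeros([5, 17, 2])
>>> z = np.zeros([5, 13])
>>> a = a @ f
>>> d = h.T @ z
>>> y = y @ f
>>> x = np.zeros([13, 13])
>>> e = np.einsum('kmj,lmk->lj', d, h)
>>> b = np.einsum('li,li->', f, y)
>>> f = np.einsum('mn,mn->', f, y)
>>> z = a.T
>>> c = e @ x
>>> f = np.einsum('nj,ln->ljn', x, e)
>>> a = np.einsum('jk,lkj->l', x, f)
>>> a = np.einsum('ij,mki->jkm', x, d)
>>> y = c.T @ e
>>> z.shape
(5, 5)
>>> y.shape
(13, 13)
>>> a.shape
(13, 17, 2)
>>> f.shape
(5, 13, 13)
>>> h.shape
(5, 17, 2)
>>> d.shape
(2, 17, 13)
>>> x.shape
(13, 13)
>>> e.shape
(5, 13)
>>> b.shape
()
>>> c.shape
(5, 13)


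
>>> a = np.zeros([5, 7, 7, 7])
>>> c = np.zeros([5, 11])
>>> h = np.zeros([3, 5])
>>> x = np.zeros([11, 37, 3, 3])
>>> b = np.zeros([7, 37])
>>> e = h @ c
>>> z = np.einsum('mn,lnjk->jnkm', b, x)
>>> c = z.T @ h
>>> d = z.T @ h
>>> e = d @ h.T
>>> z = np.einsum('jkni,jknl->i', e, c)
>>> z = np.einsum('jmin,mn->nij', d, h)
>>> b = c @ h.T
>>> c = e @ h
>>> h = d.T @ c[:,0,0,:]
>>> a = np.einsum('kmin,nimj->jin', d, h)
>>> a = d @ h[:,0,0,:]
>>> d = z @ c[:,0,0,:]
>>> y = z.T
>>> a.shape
(7, 3, 37, 5)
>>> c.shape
(7, 3, 37, 5)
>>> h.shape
(5, 37, 3, 5)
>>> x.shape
(11, 37, 3, 3)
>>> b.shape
(7, 3, 37, 3)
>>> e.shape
(7, 3, 37, 3)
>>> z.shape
(5, 37, 7)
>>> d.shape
(5, 37, 5)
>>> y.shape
(7, 37, 5)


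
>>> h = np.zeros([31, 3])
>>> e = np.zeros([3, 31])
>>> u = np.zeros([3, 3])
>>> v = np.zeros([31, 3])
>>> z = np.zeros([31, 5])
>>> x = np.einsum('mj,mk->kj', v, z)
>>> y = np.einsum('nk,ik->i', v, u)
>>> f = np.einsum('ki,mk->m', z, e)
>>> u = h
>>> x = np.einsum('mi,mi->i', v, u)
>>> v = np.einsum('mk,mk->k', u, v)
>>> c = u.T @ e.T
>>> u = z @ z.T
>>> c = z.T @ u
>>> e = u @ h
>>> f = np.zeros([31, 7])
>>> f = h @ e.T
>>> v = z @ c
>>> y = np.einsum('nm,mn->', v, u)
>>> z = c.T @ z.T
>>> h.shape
(31, 3)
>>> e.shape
(31, 3)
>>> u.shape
(31, 31)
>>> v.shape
(31, 31)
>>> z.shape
(31, 31)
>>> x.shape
(3,)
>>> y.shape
()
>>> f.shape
(31, 31)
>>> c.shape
(5, 31)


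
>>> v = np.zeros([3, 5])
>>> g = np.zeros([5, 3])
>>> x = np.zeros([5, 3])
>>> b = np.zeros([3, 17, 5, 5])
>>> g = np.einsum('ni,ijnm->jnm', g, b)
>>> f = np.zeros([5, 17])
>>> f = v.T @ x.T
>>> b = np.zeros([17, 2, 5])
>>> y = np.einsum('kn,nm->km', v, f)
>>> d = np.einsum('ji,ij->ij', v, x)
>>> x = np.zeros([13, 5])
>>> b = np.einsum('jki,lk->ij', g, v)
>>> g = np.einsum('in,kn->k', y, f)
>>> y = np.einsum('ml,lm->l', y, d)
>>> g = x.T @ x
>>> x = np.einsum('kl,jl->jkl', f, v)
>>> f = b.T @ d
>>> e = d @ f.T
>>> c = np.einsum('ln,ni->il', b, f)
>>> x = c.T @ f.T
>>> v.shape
(3, 5)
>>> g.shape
(5, 5)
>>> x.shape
(5, 17)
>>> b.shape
(5, 17)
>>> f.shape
(17, 3)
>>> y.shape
(5,)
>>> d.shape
(5, 3)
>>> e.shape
(5, 17)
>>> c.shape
(3, 5)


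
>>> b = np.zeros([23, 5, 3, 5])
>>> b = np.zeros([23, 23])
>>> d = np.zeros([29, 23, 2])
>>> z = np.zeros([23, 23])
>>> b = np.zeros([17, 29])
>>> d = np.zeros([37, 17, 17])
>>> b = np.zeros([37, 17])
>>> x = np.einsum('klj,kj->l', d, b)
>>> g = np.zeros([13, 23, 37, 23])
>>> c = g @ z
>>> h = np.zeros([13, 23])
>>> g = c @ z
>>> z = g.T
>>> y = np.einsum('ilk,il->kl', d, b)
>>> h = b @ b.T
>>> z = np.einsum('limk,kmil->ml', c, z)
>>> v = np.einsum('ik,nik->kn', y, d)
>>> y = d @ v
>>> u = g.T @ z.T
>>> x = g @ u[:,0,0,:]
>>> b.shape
(37, 17)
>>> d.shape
(37, 17, 17)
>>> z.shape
(37, 13)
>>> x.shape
(13, 23, 37, 37)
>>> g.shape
(13, 23, 37, 23)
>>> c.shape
(13, 23, 37, 23)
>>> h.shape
(37, 37)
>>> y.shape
(37, 17, 37)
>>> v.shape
(17, 37)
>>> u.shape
(23, 37, 23, 37)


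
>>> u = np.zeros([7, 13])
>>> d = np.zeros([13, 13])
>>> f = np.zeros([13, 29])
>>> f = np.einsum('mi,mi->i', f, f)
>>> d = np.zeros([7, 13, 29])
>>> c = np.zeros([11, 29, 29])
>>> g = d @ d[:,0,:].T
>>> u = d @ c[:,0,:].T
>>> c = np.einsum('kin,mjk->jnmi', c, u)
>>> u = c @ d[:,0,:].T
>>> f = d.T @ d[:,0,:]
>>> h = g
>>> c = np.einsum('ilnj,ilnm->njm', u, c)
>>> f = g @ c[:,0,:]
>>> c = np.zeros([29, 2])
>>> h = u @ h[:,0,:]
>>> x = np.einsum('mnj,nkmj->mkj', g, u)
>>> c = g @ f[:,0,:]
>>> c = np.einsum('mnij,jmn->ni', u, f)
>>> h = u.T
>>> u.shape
(13, 29, 7, 7)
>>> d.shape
(7, 13, 29)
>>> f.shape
(7, 13, 29)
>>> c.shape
(29, 7)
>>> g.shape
(7, 13, 7)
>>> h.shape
(7, 7, 29, 13)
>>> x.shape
(7, 29, 7)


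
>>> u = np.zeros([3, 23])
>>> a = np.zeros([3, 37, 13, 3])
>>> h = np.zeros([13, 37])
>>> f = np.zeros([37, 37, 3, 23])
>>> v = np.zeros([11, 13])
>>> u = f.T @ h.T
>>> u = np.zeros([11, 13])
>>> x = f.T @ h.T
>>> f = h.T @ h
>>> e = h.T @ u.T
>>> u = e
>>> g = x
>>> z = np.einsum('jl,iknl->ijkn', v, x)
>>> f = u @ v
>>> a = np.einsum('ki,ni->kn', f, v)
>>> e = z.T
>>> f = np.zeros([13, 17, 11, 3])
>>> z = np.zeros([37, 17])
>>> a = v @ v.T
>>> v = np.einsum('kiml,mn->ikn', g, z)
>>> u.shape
(37, 11)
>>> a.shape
(11, 11)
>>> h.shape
(13, 37)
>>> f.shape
(13, 17, 11, 3)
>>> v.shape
(3, 23, 17)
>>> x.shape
(23, 3, 37, 13)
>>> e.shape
(37, 3, 11, 23)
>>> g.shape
(23, 3, 37, 13)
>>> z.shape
(37, 17)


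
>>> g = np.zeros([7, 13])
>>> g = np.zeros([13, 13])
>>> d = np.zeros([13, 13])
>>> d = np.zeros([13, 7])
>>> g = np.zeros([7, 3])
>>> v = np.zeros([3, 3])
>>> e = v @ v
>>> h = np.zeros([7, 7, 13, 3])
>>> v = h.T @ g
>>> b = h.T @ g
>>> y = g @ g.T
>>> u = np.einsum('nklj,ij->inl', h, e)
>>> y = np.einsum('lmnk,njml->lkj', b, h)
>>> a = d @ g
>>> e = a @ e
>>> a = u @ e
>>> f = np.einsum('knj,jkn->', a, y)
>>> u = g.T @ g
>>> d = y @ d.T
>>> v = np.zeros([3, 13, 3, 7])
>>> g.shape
(7, 3)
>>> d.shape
(3, 3, 13)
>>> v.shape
(3, 13, 3, 7)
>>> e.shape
(13, 3)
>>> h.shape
(7, 7, 13, 3)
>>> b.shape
(3, 13, 7, 3)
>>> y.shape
(3, 3, 7)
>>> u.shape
(3, 3)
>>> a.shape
(3, 7, 3)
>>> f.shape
()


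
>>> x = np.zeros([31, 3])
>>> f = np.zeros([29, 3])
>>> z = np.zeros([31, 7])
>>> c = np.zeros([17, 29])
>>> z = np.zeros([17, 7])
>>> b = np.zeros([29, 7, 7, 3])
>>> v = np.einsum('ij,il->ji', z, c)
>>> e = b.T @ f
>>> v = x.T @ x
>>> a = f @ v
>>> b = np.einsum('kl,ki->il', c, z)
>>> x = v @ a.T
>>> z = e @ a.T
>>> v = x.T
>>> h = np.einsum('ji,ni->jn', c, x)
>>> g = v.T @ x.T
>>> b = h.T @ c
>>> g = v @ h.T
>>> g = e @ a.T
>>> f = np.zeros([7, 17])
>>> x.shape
(3, 29)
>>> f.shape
(7, 17)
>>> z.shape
(3, 7, 7, 29)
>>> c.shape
(17, 29)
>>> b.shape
(3, 29)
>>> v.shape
(29, 3)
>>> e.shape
(3, 7, 7, 3)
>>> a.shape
(29, 3)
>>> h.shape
(17, 3)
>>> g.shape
(3, 7, 7, 29)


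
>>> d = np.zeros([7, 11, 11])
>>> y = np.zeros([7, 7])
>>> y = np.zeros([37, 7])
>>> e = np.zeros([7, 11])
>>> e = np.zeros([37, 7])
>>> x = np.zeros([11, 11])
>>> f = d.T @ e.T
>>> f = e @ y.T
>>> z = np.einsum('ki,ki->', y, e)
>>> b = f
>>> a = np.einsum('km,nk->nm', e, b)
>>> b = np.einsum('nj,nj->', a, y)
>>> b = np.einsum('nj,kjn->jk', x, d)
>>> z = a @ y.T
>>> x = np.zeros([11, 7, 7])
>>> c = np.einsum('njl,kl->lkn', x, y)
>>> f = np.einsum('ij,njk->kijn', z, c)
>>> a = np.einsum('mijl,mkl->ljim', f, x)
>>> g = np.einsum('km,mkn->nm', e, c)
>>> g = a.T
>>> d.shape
(7, 11, 11)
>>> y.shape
(37, 7)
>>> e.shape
(37, 7)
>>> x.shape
(11, 7, 7)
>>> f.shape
(11, 37, 37, 7)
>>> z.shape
(37, 37)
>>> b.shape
(11, 7)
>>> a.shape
(7, 37, 37, 11)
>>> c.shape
(7, 37, 11)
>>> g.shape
(11, 37, 37, 7)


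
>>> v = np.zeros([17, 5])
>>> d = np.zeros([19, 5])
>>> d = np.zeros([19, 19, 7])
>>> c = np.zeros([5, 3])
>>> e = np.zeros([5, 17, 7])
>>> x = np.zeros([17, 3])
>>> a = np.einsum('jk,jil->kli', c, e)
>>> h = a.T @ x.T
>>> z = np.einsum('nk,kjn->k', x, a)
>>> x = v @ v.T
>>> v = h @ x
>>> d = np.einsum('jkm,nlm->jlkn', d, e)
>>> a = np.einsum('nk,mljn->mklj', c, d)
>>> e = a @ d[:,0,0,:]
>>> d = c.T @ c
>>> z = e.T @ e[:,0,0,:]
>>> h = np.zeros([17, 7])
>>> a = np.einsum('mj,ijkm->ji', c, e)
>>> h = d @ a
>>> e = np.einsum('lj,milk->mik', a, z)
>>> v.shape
(17, 7, 17)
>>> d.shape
(3, 3)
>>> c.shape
(5, 3)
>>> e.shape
(5, 17, 5)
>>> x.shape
(17, 17)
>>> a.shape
(3, 19)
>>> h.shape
(3, 19)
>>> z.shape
(5, 17, 3, 5)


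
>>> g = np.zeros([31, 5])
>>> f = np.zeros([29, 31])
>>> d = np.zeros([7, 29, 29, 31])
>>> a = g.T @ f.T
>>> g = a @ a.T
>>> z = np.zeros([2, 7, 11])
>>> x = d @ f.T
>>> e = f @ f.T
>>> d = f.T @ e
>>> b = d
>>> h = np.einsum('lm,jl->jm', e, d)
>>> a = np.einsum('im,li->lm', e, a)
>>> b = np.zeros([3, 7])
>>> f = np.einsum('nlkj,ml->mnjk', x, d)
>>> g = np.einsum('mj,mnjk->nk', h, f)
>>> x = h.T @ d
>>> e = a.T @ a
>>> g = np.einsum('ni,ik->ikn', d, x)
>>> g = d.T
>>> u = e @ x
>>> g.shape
(29, 31)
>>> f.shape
(31, 7, 29, 29)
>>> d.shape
(31, 29)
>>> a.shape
(5, 29)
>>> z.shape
(2, 7, 11)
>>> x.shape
(29, 29)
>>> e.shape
(29, 29)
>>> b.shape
(3, 7)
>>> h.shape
(31, 29)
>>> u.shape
(29, 29)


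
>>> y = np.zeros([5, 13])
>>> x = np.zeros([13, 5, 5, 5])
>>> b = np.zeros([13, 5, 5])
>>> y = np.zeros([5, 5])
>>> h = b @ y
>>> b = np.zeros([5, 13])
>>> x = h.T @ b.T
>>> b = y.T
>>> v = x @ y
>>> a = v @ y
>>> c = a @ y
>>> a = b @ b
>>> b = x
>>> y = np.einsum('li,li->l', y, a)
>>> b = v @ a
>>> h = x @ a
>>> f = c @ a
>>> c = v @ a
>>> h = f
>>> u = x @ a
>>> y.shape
(5,)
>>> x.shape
(5, 5, 5)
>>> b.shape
(5, 5, 5)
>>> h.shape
(5, 5, 5)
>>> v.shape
(5, 5, 5)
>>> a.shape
(5, 5)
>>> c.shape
(5, 5, 5)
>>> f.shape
(5, 5, 5)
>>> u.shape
(5, 5, 5)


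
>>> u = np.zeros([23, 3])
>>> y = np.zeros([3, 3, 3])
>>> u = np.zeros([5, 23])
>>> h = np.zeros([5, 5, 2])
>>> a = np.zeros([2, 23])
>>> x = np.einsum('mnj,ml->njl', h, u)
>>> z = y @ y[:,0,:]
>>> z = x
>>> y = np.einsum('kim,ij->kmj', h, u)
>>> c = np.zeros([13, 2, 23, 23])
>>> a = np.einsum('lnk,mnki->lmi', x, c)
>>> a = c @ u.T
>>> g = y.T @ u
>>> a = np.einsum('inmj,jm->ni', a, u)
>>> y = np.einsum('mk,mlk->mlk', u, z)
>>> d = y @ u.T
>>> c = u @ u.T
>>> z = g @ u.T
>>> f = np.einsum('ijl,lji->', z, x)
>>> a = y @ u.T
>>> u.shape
(5, 23)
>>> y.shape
(5, 2, 23)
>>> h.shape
(5, 5, 2)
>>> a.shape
(5, 2, 5)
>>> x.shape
(5, 2, 23)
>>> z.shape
(23, 2, 5)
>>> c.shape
(5, 5)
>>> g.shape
(23, 2, 23)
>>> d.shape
(5, 2, 5)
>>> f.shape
()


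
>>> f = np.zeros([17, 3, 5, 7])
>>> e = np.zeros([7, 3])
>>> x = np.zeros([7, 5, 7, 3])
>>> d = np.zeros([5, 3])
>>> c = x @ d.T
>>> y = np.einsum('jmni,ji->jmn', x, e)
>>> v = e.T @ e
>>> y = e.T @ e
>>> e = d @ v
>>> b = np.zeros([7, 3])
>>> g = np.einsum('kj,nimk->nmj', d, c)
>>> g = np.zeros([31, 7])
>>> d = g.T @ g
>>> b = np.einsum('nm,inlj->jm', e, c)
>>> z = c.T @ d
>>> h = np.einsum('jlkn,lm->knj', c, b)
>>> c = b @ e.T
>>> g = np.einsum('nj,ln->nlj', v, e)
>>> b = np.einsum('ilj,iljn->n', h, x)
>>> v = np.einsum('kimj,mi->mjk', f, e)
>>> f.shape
(17, 3, 5, 7)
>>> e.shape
(5, 3)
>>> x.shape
(7, 5, 7, 3)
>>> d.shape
(7, 7)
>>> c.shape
(5, 5)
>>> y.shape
(3, 3)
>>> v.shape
(5, 7, 17)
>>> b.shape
(3,)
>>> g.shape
(3, 5, 3)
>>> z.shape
(5, 7, 5, 7)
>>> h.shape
(7, 5, 7)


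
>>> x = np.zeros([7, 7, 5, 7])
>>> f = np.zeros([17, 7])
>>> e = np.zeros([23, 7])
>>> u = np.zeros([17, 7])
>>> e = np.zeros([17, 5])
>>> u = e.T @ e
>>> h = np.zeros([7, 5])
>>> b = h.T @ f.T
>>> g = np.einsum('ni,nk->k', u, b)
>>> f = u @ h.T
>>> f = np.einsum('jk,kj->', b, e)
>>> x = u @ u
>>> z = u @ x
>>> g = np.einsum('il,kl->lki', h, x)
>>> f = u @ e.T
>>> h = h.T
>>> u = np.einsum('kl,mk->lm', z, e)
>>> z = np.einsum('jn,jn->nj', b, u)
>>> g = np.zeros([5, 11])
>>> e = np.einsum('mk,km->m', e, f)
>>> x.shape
(5, 5)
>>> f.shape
(5, 17)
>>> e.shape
(17,)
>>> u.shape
(5, 17)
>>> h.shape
(5, 7)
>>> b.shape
(5, 17)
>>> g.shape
(5, 11)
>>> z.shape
(17, 5)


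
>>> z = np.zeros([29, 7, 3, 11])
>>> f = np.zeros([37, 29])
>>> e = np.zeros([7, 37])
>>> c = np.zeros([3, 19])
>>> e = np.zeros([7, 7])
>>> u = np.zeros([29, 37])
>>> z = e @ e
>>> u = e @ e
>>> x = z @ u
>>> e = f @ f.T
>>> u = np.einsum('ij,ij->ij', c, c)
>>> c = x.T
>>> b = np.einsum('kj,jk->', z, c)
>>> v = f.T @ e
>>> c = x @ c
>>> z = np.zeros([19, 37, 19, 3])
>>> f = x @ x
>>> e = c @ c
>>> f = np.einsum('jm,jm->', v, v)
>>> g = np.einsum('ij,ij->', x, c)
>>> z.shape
(19, 37, 19, 3)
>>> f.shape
()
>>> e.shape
(7, 7)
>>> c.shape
(7, 7)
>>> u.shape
(3, 19)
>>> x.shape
(7, 7)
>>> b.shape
()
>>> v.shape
(29, 37)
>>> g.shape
()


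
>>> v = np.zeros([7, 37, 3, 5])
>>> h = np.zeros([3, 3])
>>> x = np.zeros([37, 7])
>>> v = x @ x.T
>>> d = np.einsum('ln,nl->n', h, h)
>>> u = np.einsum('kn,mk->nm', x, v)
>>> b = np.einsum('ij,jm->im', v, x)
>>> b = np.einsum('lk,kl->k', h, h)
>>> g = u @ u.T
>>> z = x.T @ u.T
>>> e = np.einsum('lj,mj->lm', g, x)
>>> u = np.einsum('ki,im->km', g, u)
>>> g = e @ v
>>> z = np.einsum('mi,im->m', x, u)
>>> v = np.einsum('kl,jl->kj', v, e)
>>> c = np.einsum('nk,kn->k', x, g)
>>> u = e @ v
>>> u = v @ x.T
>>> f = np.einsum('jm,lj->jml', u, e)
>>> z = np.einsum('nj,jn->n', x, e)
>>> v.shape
(37, 7)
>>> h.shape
(3, 3)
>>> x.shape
(37, 7)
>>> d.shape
(3,)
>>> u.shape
(37, 37)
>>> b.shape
(3,)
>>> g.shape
(7, 37)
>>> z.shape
(37,)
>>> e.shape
(7, 37)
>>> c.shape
(7,)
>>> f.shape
(37, 37, 7)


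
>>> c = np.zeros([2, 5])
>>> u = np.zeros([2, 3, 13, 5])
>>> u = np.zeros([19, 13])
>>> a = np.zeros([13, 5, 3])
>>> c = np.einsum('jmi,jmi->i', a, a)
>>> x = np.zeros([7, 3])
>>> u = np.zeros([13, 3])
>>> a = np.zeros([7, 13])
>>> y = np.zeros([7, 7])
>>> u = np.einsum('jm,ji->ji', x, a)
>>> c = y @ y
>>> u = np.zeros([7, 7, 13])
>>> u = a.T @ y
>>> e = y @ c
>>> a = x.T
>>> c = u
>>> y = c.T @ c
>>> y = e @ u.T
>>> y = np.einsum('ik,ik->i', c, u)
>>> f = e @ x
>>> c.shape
(13, 7)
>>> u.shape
(13, 7)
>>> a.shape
(3, 7)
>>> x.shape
(7, 3)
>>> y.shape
(13,)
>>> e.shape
(7, 7)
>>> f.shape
(7, 3)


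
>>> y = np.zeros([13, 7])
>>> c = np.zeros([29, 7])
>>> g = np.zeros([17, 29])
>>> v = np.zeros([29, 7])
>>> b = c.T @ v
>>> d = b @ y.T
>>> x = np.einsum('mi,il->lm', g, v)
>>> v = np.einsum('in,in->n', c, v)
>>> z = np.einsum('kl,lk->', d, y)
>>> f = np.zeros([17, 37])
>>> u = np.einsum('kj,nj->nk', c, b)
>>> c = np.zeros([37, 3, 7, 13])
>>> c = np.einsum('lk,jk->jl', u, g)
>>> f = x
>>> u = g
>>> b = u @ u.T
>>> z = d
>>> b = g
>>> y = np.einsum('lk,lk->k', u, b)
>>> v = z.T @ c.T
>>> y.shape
(29,)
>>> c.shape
(17, 7)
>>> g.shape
(17, 29)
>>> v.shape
(13, 17)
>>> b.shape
(17, 29)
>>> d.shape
(7, 13)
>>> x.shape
(7, 17)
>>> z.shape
(7, 13)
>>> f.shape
(7, 17)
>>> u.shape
(17, 29)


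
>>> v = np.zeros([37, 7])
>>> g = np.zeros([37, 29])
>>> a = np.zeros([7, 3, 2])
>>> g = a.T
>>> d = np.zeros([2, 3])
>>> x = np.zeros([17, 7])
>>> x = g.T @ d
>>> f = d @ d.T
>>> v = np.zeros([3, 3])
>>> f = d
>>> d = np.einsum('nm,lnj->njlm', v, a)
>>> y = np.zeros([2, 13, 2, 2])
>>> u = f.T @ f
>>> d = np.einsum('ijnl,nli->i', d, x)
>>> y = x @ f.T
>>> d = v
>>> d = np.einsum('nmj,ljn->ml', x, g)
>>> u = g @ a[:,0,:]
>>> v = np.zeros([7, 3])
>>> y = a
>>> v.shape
(7, 3)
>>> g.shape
(2, 3, 7)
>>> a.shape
(7, 3, 2)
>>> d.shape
(3, 2)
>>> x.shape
(7, 3, 3)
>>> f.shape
(2, 3)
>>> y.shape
(7, 3, 2)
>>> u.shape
(2, 3, 2)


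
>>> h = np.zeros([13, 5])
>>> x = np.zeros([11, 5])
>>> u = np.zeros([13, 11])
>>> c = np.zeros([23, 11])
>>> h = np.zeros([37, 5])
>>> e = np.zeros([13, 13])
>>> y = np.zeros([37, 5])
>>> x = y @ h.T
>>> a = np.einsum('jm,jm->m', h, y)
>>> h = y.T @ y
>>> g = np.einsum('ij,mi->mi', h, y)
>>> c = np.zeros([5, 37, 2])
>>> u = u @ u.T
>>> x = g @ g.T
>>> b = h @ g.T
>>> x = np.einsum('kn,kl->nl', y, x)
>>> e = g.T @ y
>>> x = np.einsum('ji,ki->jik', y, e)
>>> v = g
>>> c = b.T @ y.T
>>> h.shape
(5, 5)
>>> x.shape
(37, 5, 5)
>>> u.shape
(13, 13)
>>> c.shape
(37, 37)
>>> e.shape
(5, 5)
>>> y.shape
(37, 5)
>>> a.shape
(5,)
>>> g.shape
(37, 5)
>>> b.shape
(5, 37)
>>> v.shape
(37, 5)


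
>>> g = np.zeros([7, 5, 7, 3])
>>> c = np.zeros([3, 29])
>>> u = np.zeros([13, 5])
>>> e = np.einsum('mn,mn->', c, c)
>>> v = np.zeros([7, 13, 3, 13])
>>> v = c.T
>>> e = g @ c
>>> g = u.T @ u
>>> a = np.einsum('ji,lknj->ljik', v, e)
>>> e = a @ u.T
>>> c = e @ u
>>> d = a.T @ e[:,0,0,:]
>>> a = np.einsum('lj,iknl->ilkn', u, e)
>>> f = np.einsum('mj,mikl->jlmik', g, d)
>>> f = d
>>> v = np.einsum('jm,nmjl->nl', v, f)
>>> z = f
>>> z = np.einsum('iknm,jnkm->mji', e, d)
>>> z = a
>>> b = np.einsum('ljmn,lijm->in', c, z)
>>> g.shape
(5, 5)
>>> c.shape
(7, 29, 3, 5)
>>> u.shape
(13, 5)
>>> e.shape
(7, 29, 3, 13)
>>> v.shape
(5, 13)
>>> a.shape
(7, 13, 29, 3)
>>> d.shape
(5, 3, 29, 13)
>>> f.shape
(5, 3, 29, 13)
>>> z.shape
(7, 13, 29, 3)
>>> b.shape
(13, 5)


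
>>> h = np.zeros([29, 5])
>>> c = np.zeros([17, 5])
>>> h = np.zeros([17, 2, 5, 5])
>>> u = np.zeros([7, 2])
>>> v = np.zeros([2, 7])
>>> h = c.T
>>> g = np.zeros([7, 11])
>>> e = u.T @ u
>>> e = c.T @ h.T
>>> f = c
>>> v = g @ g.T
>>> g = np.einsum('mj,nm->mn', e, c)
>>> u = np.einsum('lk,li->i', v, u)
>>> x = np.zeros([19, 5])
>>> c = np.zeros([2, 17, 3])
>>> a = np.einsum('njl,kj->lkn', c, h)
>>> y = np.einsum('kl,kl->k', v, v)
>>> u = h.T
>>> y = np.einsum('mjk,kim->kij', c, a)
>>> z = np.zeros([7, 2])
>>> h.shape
(5, 17)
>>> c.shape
(2, 17, 3)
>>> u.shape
(17, 5)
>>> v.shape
(7, 7)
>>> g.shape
(5, 17)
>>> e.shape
(5, 5)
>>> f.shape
(17, 5)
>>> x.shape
(19, 5)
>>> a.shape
(3, 5, 2)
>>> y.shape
(3, 5, 17)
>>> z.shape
(7, 2)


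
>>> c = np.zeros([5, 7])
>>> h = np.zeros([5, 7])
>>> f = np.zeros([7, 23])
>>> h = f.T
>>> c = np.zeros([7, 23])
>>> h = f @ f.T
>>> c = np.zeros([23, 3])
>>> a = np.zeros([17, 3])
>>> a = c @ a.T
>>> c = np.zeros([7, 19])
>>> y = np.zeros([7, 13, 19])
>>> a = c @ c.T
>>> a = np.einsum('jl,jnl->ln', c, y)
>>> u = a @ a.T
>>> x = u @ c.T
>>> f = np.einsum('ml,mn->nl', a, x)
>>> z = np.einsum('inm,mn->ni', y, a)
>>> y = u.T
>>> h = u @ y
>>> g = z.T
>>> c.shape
(7, 19)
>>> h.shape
(19, 19)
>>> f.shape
(7, 13)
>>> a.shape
(19, 13)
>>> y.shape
(19, 19)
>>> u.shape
(19, 19)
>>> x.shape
(19, 7)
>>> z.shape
(13, 7)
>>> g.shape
(7, 13)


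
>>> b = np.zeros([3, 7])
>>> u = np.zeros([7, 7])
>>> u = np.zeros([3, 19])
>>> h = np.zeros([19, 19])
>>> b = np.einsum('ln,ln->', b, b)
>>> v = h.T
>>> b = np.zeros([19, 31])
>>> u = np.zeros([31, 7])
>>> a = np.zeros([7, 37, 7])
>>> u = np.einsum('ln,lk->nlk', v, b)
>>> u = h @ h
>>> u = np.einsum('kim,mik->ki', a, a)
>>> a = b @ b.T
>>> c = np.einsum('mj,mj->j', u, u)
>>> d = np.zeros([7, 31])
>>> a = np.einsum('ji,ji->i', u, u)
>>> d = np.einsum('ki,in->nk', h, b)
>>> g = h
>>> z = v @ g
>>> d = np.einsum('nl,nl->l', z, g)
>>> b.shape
(19, 31)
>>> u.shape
(7, 37)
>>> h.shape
(19, 19)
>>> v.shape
(19, 19)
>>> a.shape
(37,)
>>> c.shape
(37,)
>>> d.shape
(19,)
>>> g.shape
(19, 19)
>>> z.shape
(19, 19)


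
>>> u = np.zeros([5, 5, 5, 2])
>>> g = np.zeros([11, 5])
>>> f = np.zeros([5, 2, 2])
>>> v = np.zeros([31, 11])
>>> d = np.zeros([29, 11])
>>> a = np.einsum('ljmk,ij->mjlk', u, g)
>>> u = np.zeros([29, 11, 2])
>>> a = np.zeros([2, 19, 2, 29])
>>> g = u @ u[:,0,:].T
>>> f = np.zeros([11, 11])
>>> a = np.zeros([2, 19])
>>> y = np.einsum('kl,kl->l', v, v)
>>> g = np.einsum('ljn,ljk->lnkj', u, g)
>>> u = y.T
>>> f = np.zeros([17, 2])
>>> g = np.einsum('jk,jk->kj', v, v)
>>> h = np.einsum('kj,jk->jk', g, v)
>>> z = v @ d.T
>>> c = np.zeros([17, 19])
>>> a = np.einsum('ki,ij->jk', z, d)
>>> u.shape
(11,)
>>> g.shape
(11, 31)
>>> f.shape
(17, 2)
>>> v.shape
(31, 11)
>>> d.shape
(29, 11)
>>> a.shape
(11, 31)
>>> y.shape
(11,)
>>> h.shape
(31, 11)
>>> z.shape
(31, 29)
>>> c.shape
(17, 19)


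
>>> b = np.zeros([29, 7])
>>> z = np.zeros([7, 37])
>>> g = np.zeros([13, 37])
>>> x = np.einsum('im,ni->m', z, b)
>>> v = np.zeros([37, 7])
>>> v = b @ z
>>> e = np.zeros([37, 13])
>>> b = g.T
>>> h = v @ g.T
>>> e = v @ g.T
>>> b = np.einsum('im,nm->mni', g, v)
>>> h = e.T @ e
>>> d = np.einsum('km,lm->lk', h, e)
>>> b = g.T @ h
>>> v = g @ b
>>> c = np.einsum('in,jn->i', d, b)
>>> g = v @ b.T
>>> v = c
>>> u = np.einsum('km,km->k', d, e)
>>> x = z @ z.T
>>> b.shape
(37, 13)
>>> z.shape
(7, 37)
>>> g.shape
(13, 37)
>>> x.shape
(7, 7)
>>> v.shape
(29,)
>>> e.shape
(29, 13)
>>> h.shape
(13, 13)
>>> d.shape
(29, 13)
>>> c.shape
(29,)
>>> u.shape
(29,)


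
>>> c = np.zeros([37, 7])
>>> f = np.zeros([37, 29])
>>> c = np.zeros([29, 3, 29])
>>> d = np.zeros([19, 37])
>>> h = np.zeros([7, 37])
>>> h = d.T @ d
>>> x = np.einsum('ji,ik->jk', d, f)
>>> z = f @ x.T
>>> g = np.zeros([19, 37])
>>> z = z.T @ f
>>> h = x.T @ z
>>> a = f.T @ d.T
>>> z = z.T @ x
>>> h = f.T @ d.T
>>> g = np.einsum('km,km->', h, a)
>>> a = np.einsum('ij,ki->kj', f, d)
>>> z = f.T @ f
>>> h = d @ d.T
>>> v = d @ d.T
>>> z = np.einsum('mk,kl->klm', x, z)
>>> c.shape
(29, 3, 29)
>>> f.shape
(37, 29)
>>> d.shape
(19, 37)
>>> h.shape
(19, 19)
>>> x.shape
(19, 29)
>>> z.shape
(29, 29, 19)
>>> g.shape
()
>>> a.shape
(19, 29)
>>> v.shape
(19, 19)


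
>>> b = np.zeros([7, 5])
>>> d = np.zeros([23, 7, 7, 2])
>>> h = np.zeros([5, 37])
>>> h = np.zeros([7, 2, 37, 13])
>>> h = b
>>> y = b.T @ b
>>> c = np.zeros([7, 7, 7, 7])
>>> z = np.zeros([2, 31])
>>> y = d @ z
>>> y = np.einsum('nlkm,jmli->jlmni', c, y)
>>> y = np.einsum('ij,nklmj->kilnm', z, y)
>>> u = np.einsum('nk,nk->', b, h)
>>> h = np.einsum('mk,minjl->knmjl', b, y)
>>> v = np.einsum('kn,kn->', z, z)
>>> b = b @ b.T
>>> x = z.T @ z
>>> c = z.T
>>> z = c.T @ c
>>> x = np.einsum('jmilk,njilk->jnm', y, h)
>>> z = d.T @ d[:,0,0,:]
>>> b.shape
(7, 7)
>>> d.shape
(23, 7, 7, 2)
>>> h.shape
(5, 7, 7, 23, 7)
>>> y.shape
(7, 2, 7, 23, 7)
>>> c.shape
(31, 2)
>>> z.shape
(2, 7, 7, 2)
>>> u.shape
()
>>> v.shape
()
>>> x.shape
(7, 5, 2)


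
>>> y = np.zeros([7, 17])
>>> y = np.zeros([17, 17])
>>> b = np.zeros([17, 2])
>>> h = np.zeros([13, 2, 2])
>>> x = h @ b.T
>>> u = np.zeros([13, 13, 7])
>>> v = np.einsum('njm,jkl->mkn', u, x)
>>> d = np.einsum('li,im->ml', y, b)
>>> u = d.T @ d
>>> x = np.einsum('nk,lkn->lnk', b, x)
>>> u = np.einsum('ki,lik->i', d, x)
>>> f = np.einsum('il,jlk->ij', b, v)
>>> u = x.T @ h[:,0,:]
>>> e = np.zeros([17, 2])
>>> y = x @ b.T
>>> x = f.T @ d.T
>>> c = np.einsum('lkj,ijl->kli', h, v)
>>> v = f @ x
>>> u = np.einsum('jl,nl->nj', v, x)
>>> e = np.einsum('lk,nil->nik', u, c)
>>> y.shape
(13, 17, 17)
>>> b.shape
(17, 2)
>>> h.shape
(13, 2, 2)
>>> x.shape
(7, 2)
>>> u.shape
(7, 17)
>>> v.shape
(17, 2)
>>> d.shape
(2, 17)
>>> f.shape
(17, 7)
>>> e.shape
(2, 13, 17)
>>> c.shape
(2, 13, 7)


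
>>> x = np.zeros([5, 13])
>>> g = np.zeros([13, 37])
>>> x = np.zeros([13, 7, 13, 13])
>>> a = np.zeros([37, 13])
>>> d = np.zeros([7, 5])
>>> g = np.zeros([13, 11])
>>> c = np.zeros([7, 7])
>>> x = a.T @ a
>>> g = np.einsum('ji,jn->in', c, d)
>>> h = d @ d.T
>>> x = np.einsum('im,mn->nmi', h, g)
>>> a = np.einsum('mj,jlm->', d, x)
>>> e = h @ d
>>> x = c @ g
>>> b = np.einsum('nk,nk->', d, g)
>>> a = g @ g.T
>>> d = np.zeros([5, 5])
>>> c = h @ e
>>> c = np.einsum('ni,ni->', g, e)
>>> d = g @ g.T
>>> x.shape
(7, 5)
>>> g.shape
(7, 5)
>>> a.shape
(7, 7)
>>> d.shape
(7, 7)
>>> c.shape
()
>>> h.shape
(7, 7)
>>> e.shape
(7, 5)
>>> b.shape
()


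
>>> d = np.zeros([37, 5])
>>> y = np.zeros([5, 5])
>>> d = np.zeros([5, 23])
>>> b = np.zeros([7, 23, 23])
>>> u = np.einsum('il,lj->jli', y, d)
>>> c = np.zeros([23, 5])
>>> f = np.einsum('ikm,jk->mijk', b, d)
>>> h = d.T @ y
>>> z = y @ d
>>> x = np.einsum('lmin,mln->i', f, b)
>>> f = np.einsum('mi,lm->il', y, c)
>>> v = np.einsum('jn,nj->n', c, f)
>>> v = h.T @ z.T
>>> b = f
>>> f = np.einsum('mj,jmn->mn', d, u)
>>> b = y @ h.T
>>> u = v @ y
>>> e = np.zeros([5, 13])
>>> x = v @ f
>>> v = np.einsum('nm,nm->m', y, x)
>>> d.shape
(5, 23)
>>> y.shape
(5, 5)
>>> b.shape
(5, 23)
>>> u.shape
(5, 5)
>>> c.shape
(23, 5)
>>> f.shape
(5, 5)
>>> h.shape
(23, 5)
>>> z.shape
(5, 23)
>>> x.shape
(5, 5)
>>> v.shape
(5,)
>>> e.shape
(5, 13)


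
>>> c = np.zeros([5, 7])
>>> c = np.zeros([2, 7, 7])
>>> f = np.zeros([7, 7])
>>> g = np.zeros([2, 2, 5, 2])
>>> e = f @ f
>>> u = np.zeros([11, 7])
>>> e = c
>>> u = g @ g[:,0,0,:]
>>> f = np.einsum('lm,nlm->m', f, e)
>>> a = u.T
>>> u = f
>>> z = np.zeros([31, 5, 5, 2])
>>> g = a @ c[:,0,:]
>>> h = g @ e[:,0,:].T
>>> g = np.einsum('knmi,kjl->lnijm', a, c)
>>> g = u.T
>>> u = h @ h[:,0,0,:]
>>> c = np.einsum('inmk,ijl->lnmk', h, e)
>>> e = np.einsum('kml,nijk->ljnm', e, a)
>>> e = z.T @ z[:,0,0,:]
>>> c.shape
(7, 5, 2, 2)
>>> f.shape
(7,)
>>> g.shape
(7,)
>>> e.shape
(2, 5, 5, 2)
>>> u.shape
(2, 5, 2, 2)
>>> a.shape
(2, 5, 2, 2)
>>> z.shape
(31, 5, 5, 2)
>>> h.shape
(2, 5, 2, 2)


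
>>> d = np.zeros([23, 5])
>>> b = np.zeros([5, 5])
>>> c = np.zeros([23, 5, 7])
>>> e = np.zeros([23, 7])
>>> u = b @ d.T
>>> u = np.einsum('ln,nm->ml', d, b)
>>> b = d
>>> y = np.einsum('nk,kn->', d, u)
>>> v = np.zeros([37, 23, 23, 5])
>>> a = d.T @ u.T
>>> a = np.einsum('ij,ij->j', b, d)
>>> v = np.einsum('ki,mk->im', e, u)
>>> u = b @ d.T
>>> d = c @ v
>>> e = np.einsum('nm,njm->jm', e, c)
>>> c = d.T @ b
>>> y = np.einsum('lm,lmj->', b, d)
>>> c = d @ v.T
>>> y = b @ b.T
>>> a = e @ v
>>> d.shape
(23, 5, 5)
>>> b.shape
(23, 5)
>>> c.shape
(23, 5, 7)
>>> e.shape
(5, 7)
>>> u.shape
(23, 23)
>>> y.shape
(23, 23)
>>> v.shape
(7, 5)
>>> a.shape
(5, 5)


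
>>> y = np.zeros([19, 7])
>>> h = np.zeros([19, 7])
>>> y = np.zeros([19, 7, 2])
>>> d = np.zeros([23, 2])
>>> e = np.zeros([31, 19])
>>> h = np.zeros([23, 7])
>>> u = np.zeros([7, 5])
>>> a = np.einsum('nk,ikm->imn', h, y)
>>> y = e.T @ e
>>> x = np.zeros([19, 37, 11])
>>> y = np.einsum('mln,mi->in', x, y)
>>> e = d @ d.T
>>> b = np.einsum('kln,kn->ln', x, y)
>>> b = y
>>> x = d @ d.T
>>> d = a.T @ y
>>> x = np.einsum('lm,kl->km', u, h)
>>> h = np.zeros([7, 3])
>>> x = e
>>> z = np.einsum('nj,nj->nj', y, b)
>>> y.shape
(19, 11)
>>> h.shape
(7, 3)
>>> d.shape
(23, 2, 11)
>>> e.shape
(23, 23)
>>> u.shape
(7, 5)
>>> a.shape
(19, 2, 23)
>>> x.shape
(23, 23)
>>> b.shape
(19, 11)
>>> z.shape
(19, 11)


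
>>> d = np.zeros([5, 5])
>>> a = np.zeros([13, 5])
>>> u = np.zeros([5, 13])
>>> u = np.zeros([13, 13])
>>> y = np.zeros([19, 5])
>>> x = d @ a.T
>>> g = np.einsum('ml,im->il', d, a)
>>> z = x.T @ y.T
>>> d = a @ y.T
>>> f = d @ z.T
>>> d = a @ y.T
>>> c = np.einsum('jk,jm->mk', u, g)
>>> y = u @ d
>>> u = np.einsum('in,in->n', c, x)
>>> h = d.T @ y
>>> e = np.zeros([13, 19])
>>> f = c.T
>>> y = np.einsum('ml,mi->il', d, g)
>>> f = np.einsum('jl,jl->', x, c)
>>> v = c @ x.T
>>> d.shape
(13, 19)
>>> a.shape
(13, 5)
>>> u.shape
(13,)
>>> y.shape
(5, 19)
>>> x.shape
(5, 13)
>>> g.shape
(13, 5)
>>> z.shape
(13, 19)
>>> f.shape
()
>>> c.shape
(5, 13)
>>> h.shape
(19, 19)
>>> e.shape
(13, 19)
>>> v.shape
(5, 5)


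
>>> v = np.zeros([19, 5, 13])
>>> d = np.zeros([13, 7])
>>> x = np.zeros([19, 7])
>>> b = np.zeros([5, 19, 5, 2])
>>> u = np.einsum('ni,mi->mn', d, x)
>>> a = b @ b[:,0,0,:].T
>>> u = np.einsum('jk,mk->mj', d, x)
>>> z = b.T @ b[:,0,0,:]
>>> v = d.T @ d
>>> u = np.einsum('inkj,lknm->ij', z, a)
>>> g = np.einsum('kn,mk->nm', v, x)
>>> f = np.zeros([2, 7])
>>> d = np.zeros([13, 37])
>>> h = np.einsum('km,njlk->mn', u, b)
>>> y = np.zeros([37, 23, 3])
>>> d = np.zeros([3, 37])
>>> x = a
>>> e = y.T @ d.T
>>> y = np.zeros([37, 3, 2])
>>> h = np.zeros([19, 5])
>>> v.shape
(7, 7)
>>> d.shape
(3, 37)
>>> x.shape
(5, 19, 5, 5)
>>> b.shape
(5, 19, 5, 2)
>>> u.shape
(2, 2)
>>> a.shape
(5, 19, 5, 5)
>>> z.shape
(2, 5, 19, 2)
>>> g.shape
(7, 19)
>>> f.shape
(2, 7)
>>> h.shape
(19, 5)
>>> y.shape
(37, 3, 2)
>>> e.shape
(3, 23, 3)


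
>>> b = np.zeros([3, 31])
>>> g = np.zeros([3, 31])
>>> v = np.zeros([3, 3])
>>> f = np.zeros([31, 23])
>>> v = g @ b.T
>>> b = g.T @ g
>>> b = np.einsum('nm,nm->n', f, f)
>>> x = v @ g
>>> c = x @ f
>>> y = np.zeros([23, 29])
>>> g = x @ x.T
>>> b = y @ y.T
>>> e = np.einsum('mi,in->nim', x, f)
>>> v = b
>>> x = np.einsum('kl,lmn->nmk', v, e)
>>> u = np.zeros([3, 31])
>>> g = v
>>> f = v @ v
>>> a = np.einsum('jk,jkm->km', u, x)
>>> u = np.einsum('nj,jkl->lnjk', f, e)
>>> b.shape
(23, 23)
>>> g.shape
(23, 23)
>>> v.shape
(23, 23)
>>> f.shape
(23, 23)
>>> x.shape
(3, 31, 23)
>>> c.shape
(3, 23)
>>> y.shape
(23, 29)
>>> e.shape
(23, 31, 3)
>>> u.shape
(3, 23, 23, 31)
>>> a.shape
(31, 23)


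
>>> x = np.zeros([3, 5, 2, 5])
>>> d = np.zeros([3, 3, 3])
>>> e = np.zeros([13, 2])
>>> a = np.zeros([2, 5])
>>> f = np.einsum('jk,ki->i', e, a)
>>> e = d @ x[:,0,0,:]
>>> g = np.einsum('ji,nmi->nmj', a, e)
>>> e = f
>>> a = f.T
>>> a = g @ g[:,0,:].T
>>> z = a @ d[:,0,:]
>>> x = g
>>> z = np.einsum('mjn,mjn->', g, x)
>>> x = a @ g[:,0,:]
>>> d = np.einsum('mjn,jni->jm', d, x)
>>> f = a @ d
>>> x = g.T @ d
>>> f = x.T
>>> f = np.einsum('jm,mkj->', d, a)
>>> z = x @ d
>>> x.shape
(2, 3, 3)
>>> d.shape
(3, 3)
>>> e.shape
(5,)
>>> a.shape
(3, 3, 3)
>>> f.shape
()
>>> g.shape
(3, 3, 2)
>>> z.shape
(2, 3, 3)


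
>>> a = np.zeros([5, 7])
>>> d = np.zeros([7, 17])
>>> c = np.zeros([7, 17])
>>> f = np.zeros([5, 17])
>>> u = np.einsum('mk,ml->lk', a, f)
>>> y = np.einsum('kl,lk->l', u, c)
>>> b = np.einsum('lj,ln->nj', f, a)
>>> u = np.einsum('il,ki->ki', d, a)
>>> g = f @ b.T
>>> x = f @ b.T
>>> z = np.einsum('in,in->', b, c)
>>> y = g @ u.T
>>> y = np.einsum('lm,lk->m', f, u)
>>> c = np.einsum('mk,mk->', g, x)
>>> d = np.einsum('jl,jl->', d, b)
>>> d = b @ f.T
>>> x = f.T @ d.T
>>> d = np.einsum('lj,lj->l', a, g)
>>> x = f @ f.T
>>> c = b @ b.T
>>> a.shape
(5, 7)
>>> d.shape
(5,)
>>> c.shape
(7, 7)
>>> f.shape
(5, 17)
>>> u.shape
(5, 7)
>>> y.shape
(17,)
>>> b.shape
(7, 17)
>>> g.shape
(5, 7)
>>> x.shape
(5, 5)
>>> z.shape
()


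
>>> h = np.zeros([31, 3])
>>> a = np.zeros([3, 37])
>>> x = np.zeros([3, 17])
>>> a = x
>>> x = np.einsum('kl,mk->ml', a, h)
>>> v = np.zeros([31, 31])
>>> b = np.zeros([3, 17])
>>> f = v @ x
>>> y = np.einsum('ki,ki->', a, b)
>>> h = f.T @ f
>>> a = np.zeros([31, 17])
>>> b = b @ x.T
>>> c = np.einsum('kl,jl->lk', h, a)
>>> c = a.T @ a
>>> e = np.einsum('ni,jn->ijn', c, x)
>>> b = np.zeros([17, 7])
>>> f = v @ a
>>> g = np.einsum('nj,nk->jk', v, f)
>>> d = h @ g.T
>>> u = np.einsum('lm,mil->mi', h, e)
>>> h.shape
(17, 17)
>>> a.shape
(31, 17)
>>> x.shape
(31, 17)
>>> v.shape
(31, 31)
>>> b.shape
(17, 7)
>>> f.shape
(31, 17)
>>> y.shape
()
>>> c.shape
(17, 17)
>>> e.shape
(17, 31, 17)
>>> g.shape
(31, 17)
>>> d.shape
(17, 31)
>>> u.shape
(17, 31)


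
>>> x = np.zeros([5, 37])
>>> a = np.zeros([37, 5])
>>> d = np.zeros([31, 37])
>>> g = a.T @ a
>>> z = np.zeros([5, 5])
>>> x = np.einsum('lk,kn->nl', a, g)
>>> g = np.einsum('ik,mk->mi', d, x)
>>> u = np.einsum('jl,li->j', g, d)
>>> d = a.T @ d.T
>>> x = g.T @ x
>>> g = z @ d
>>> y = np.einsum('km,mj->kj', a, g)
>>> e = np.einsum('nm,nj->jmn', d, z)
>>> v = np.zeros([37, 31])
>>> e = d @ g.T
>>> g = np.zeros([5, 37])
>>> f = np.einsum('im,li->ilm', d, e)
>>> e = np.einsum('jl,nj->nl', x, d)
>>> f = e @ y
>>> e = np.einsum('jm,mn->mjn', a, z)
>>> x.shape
(31, 37)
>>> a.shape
(37, 5)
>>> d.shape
(5, 31)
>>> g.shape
(5, 37)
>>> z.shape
(5, 5)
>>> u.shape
(5,)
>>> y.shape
(37, 31)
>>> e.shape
(5, 37, 5)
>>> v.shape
(37, 31)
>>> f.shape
(5, 31)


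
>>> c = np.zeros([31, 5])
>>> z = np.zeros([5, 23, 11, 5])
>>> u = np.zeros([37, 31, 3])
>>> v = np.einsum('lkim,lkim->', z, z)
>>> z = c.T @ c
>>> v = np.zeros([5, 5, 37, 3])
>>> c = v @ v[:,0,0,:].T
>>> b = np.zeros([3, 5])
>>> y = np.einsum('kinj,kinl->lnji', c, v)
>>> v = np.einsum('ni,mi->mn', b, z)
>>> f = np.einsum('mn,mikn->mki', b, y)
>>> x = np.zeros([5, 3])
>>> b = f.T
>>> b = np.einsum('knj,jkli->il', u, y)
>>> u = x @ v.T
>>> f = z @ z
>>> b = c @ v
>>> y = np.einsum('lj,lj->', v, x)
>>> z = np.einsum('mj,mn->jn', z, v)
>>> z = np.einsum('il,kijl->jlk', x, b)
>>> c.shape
(5, 5, 37, 5)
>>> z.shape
(37, 3, 5)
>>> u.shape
(5, 5)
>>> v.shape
(5, 3)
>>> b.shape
(5, 5, 37, 3)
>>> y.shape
()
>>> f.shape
(5, 5)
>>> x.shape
(5, 3)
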